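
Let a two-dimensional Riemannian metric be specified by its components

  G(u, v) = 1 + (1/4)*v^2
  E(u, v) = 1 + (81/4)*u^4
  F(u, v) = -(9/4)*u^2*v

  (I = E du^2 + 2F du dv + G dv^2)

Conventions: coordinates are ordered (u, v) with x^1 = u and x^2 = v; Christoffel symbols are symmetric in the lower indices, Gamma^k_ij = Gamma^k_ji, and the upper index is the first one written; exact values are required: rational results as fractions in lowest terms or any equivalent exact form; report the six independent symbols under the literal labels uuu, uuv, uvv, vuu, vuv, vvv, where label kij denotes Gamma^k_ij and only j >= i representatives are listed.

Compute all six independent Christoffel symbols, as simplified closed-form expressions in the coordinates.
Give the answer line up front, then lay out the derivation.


Answer: Gamma_uuu = 162*u^3/(81*u^4 + v^2 + 4), Gamma_uuv = 0, Gamma_uvv = -9*u^2/(81*u^4 + v^2 + 4), Gamma_vuu = -18*u*v/(81*u^4 + v^2 + 4), Gamma_vuv = 0, Gamma_vvv = v/(81*u^4 + v^2 + 4)

E = 1 + (81/4)*u^4; F = -(9/4)*u^2*v; G = 1 + (1/4)*v^2
Gamma^k_ij = (1/2) g^{kl} (d_i g_jl + d_j g_il - d_l g_ij), with g^inv = (1/(EG-F^2)) [[G, -F], [-F, E]]
first partials: E_u = 81*u^3, E_v = 0, F_u = -(9/2)*u*v, F_v = -(9/4)*u^2, G_u = 0, G_v = (1/2)*v
D = EG - F^2 = 1 + (1/4)*v^2 + (81/4)*u^4
expanded: Gamma^u_uu = (G E_u - 2F F_u + F E_v)/(2D), Gamma^u_uv = (G E_v - F G_u)/(2D), Gamma^u_vv = (2G F_v - G G_u - F G_v)/(2D), Gamma^v_uu = (2E F_u - E E_v - F E_u)/(2D), Gamma^v_uv = (E G_u - F E_v)/(2D), Gamma^v_vv = (E G_v - 2F F_v + F G_u)/(2D); substitute and cancel common factors


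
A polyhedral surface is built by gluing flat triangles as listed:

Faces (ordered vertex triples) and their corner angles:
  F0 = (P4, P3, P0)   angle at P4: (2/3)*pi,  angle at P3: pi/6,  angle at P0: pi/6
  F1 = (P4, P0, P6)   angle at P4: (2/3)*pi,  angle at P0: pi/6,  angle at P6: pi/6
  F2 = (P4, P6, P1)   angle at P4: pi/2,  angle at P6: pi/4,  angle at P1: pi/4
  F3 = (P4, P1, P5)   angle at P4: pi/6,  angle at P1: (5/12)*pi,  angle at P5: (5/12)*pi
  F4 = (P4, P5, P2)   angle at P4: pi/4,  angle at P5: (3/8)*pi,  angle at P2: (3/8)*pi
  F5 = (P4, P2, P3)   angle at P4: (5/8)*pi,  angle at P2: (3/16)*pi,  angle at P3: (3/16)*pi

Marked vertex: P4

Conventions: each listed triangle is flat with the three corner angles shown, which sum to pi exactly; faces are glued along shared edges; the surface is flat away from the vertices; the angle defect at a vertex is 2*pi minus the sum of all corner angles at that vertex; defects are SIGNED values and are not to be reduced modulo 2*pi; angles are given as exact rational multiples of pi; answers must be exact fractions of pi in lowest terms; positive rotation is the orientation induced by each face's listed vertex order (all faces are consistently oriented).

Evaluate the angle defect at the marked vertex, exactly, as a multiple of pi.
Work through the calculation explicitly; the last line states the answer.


Sum of corner angles at P4: (23/8)*pi
defect = 2*pi - (23/8)*pi

Answer: defect(P4) = (-7/8)*pi


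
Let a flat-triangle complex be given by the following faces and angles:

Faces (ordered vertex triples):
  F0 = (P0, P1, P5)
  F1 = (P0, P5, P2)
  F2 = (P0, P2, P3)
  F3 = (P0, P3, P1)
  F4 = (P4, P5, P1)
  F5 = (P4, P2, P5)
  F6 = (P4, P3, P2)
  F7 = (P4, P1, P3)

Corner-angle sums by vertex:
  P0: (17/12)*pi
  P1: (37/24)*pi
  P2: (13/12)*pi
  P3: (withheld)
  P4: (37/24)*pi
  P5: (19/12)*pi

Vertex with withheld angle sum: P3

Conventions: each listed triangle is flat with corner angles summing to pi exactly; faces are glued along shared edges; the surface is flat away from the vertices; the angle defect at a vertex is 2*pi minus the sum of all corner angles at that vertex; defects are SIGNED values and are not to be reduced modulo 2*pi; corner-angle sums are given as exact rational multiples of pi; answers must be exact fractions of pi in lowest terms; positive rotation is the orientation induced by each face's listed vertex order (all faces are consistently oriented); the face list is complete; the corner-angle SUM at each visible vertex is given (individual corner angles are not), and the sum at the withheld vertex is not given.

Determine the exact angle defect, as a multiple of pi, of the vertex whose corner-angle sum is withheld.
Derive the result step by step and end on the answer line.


V = 6, E = 12, F = 8; chi = V - E + F = 2
Gauss-Bonnet: total defect = 2*pi*chi = 4*pi; visible defects sum to (17/6)*pi

Answer: defect(P3) = (7/6)*pi


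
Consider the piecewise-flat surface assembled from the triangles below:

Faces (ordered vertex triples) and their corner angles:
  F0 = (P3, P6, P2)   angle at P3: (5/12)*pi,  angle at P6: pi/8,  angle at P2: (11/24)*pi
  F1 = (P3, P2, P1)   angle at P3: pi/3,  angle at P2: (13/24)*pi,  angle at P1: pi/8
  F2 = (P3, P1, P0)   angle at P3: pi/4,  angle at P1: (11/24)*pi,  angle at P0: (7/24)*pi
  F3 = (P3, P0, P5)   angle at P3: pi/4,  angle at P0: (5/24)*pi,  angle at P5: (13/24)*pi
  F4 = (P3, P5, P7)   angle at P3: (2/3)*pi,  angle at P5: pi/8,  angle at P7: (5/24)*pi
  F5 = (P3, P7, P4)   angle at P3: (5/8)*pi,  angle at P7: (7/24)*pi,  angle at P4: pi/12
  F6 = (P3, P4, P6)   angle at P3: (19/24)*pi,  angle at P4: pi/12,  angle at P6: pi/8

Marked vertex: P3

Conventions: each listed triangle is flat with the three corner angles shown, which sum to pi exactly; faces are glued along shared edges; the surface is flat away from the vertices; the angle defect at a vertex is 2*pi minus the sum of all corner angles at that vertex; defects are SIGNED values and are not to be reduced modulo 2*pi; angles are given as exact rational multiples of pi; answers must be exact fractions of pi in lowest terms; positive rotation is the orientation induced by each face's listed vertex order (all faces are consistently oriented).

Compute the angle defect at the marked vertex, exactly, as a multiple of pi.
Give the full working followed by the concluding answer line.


Sum of corner angles at P3: (10/3)*pi
defect = 2*pi - (10/3)*pi

Answer: defect(P3) = (-4/3)*pi


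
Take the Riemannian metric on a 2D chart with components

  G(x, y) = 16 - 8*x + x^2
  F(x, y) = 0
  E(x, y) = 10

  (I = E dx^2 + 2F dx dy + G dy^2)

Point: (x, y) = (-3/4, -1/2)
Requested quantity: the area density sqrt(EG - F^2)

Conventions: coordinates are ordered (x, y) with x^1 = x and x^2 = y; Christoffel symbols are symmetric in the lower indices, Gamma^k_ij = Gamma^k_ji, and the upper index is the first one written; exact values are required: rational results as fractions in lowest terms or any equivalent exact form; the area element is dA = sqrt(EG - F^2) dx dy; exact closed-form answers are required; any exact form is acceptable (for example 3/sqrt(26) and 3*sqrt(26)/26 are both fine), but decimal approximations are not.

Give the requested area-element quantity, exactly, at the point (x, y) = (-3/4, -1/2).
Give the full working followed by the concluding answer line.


E = 10, F = 0, G = 361/16; EG - F^2 = 1805/8

Answer: sqrt(EG - F^2) = 19*sqrt(10)/4


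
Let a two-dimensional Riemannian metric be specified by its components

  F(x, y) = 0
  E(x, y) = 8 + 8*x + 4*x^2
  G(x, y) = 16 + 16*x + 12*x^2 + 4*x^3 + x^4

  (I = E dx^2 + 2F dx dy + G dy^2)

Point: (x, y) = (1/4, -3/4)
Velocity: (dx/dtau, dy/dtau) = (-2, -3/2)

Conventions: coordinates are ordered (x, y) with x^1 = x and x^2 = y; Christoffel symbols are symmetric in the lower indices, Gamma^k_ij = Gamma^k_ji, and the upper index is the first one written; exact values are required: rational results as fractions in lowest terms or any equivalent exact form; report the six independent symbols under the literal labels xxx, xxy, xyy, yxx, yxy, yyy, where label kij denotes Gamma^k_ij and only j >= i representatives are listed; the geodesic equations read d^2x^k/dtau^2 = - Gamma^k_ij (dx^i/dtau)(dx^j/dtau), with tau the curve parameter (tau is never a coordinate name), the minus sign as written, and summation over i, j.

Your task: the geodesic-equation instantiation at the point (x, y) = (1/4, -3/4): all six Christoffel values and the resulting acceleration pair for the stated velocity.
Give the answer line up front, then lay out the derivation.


Answer: Gamma_xxx = 20/41, Gamma_xxy = 0, Gamma_xyy = -365/328, Gamma_yxx = 0, Gamma_yxy = 40/73, Gamma_yyy = 0; accelerations (d^2x/dtau^2, d^2y/dtau^2) = (725/1312, -240/73)

E = 41/4, F = 0, G = 5329/256 at the point
E_x = 10, E_y = 0, F_x = 0, F_y = 0, G_x = 365/16, G_y = 0
EG - F^2 = 218489/1024;  g^inv = (1024/218489) * [[5329/256, 0], [0, 41/4]]
first-kind symbols [ij,l] = (1/2)(d_i g_jl + d_j g_il - d_l g_ij): [xx,x] = E_x/2 = 5, [xx,y] = F_x - E_y/2 = 0, [xy,x] = E_y/2 = 0, [xy,y] = G_x/2 = 365/32, [yy,x] = F_y - G_x/2 = -365/32, [yy,y] = G_y/2 = 0
Gamma^x_ij = (G*[ij,x] - F*[ij,y])/(EG - F^2), Gamma^y_ij = (E*[ij,y] - F*[ij,x])/(EG - F^2)
Gamma_xxx = 20/41, Gamma_xxy = 0, Gamma_xyy = -365/328, Gamma_yxx = 0, Gamma_yxy = 40/73, Gamma_yyy = 0
d^2x/dtau^2 = -(Gamma_xxx*(-2)^2 + 2*Gamma_xxy*(-2)*(-3/2) + Gamma_xyy*(-3/2)^2) = 725/1312
d^2y/dtau^2 = -(Gamma_yxx*(-2)^2 + 2*Gamma_yxy*(-2)*(-3/2) + Gamma_yyy*(-3/2)^2) = -240/73


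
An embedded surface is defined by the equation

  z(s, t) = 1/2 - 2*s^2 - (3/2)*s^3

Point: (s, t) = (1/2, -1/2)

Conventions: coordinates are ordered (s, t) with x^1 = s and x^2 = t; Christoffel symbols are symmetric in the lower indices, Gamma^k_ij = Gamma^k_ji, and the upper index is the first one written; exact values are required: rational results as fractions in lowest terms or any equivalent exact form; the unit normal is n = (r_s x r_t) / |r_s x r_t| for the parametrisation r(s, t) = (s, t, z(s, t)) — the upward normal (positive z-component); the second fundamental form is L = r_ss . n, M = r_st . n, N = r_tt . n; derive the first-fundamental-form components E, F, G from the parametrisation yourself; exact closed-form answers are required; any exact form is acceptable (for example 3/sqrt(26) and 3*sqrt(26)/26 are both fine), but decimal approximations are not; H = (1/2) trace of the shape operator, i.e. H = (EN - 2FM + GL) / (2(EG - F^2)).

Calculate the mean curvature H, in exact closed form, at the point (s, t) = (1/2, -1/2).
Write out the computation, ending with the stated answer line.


z_s = -25/8, z_t = 0, z_ss = -17/2, z_st = 0, z_tt = 0
E = 689/64, F = 0, G = 1; answer radicand W^2 = 689/64
unnormalised second-form numerators: l = -17/2, m = 0, n = 0; L = l/sqrt(689/64), and similarly M = m/sqrt(W^2), N = n/sqrt(W^2)
H = (E*n - 2*F*m + G*l) / (2*(EG - F^2)*sqrt(W^2)); E*n - 2*F*m + G*l = -17/2, EG - F^2 = 689/64, so H = (-272/689)/sqrt(689/64)

Answer: H = -2176*sqrt(689)/474721


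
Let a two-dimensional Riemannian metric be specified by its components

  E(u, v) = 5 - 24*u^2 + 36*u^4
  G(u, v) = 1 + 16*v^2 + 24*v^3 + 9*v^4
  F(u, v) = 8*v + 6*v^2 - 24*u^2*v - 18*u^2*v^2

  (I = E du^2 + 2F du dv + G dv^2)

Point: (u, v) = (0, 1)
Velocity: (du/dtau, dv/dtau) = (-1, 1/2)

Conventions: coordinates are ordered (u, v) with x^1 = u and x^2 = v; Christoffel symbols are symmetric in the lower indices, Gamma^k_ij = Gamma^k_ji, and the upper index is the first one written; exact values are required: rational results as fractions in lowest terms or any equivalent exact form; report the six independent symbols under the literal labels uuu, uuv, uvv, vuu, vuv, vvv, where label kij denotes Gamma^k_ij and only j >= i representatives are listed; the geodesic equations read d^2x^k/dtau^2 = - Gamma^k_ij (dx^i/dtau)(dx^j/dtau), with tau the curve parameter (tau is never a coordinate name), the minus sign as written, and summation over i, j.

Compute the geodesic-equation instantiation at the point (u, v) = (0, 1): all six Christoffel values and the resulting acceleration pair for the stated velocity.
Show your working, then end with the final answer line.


E = 5, F = 14, G = 50 at the point
E_u = 0, E_v = 0, F_u = 0, F_v = 20, G_u = 0, G_v = 140
EG - F^2 = 54;  g^inv = (1/54) * [[50, -14], [-14, 5]]
first-kind symbols [ij,l] = (1/2)(d_i g_jl + d_j g_il - d_l g_ij): [uu,u] = E_u/2 = 0, [uu,v] = F_u - E_v/2 = 0, [uv,u] = E_v/2 = 0, [uv,v] = G_u/2 = 0, [vv,u] = F_v - G_u/2 = 20, [vv,v] = G_v/2 = 70
Gamma^u_ij = (G*[ij,u] - F*[ij,v])/(EG - F^2), Gamma^v_ij = (E*[ij,v] - F*[ij,u])/(EG - F^2)
Gamma_uuu = 0, Gamma_uuv = 0, Gamma_uvv = 10/27, Gamma_vuu = 0, Gamma_vuv = 0, Gamma_vvv = 35/27
d^2u/dtau^2 = -(Gamma_uuu*(-1)^2 + 2*Gamma_uuv*(-1)*(1/2) + Gamma_uvv*(1/2)^2) = -5/54
d^2v/dtau^2 = -(Gamma_vuu*(-1)^2 + 2*Gamma_vuv*(-1)*(1/2) + Gamma_vvv*(1/2)^2) = -35/108

Answer: Gamma_uuu = 0, Gamma_uuv = 0, Gamma_uvv = 10/27, Gamma_vuu = 0, Gamma_vuv = 0, Gamma_vvv = 35/27; accelerations (d^2u/dtau^2, d^2v/dtau^2) = (-5/54, -35/108)


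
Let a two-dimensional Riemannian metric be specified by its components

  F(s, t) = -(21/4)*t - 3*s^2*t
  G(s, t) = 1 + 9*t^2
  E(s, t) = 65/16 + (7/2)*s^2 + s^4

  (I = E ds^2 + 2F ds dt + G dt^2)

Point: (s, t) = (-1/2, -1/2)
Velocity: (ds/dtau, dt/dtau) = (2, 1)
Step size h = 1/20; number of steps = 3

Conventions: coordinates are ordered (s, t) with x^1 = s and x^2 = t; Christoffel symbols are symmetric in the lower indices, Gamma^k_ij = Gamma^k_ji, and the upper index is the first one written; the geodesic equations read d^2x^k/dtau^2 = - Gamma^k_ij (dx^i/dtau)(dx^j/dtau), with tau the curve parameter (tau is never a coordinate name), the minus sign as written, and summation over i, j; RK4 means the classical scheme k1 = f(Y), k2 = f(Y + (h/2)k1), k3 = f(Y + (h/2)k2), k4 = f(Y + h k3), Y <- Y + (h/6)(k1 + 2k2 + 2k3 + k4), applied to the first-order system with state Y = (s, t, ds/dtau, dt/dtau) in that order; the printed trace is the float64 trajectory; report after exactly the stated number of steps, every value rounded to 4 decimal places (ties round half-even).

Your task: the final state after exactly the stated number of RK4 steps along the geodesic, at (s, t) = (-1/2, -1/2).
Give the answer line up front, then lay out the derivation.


Answer: s = -0.1770, t = -0.3339, ds/dtau = 2.3136, dt/dtau = 1.2093

f(Y) = (ds/dtau, dt/dtau, -Gamma^s_ij Y'^i Y'^j, -Gamma^t_ij Y'^i Y'^j) with the Gammas evaluated at the stage position; h = 0.050000; intermediate values shown to 6 dp
step 0: s = -0.5000, t = -0.5000, ds/dtau = 2.0000, dt/dtau = 1.0000
step 1:
  k1: at (s, t) = (-0.500000, -0.500000), (ds/dtau, dt/dtau) = (2.000000, 1.000000); Gamma_sss = -0.275862, Gamma_sst = 0.000000, Gamma_stt = -0.827586, Gamma_tss = -0.206897, Gamma_tst = 0.000000, Gamma_ttt = -0.620690; k1 = (2.000000, 1.000000, 1.931034, 1.448276)
  k2: at (s, t) = (-0.450000, -0.475000), (ds/dtau, dt/dtau) = (2.048276, 1.036207); Gamma_sss = -0.256800, Gamma_sst = 0.000000, Gamma_stt = -0.855999, Gamma_tss = -0.187421, Gamma_tst = 0.000000, Gamma_ttt = -0.624737; k2 = (2.048276, 1.036207, 1.996494, 1.457108)
  k3: at (s, t) = (-0.448793, -0.474095), (ds/dtau, dt/dtau) = (2.049912, 1.036428); Gamma_sss = -0.256417, Gamma_sst = 0.000000, Gamma_stt = -0.857022, Gamma_tss = -0.186889, Gamma_tst = 0.000000, Gamma_ttt = -0.624639; k3 = (2.049912, 1.036428, 1.998099, 1.456310)
  k4: at (s, t) = (-0.397504, -0.448179), (ds/dtau, dt/dtau) = (2.099905, 1.072815); Gamma_sss = -0.235239, Gamma_sst = 0.000000, Gamma_stt = -0.887683, Gamma_tss = -0.165768, Gamma_tst = 0.000000, Gamma_ttt = -0.625533; k4 = (2.099905, 1.072815, 2.058973, 1.450917)
  Y <- Y + (h/6)(k1 + 2k2 + 2k3 + k4): s = -0.3975, t = -0.4482, ds/dtau = 2.0998, dt/dtau = 1.0727
step 2:
  k1: at (s, t) = (-0.397531, -0.448183), (ds/dtau, dt/dtau) = (2.099827, 1.072717); Gamma_sss = -0.235253, Gamma_sst = 0.000000, Gamma_stt = -0.887678, Gamma_tss = -0.165778, Gamma_tst = 0.000000, Gamma_ttt = -0.625527; k1 = (2.099827, 1.072717, 2.058764, 1.450766)
  k2: at (s, t) = (-0.345035, -0.421365), (ds/dtau, dt/dtau) = (2.151296, 1.108986); Gamma_sss = -0.211741, Gamma_sst = 0.000000, Gamma_stt = -0.920521, Gamma_tss = -0.143207, Gamma_tst = 0.000000, Gamma_ttt = -0.622576; k2 = (2.151296, 1.108986, 2.112057, 1.428447)
  k3: at (s, t) = (-0.343749, -0.420458), (ds/dtau, dt/dtau) = (2.152628, 1.108428); Gamma_sss = -0.211205, Gamma_sst = 0.000000, Gamma_stt = -0.921625, Gamma_tss = -0.142604, Gamma_tst = 0.000000, Gamma_ttt = -0.622276; k3 = (2.152628, 1.108428, 2.111002, 1.425338)
  k4: at (s, t) = (-0.289900, -0.392761), (ds/dtau, dt/dtau) = (2.205377, 1.143984); Gamma_sss = -0.184869, Gamma_sst = 0.000000, Gamma_stt = -0.956548, Gamma_tss = -0.118769, Gamma_tst = 0.000000, Gamma_ttt = -0.614536; k4 = (2.205377, 1.143984, 2.150977, 1.381899)
  Y <- Y + (h/6)(k1 + 2k2 + 2k3 + k4): s = -0.2899, t = -0.3928, ds/dtau = 2.2053, dt/dtau = 1.1439
step 3:
  k1: at (s, t) = (-0.289922, -0.392753), (ds/dtau, dt/dtau) = (2.205292, 1.143886); Gamma_sss = -0.184885, Gamma_sst = 0.000000, Gamma_stt = -0.956557, Gamma_tss = -0.118776, Gamma_tst = 0.000000, Gamma_ttt = -0.614525; k1 = (2.205292, 1.143886, 2.150782, 1.381736)
  k2: at (s, t) = (-0.234790, -0.364156), (ds/dtau, dt/dtau) = (2.259062, 1.178429); Gamma_sss = -0.155476, Gamma_sst = 0.000000, Gamma_stt = -0.993289, Gamma_tss = -0.094095, Gamma_tst = 0.000000, Gamma_ttt = -0.601142; k2 = (2.259062, 1.178429, 2.172826, 1.315001)
  k3: at (s, t) = (-0.233446, -0.363292), (ds/dtau, dt/dtau) = (2.259613, 1.176761); Gamma_sss = -0.154757, Gamma_sst = 0.000000, Gamma_stt = -0.994388, Gamma_tss = -0.093470, Gamma_tst = 0.000000, Gamma_ttt = -0.600589; k3 = (2.259613, 1.176761, 2.167161, 1.308919)
  k4: at (s, t) = (-0.176942, -0.333915), (ds/dtau, dt/dtau) = (2.313650, 1.209331); Gamma_sss = -0.121775, Gamma_sst = 0.000000, Gamma_stt = -1.032333, Gamma_tss = -0.068482, Gamma_tst = 0.000000, Gamma_ttt = -0.580548; k4 = (2.313650, 1.209331, 2.161627, 1.215624)
  Y <- Y + (h/6)(k1 + 2k2 + 2k3 + k4): s = -0.1770, t = -0.3339, ds/dtau = 2.3136, dt/dtau = 1.2093


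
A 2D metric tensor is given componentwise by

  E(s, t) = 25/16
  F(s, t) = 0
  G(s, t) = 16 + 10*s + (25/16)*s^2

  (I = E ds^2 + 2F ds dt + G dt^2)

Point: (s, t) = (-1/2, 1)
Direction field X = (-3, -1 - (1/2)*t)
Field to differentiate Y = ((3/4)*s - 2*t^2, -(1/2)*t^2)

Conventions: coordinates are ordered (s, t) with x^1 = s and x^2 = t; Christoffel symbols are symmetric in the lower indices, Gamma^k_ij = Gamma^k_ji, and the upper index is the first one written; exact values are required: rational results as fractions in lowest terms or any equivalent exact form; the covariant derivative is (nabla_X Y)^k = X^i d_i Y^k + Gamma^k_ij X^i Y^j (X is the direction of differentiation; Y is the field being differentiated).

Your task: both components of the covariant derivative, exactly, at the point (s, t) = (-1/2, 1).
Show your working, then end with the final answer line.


E = 25/16, F = 0, G = 729/64 at the point
E_s = 0, E_t = 0, F_s = 0, F_t = 0, G_s = 135/16, G_t = 0
EG - F^2 = 18225/1024;  g^inv = (1024/18225) * [[729/64, 0], [0, 25/16]]
first-kind symbols [ij,l] = (1/2)(d_i g_jl + d_j g_il - d_l g_ij): [ss,s] = E_s/2 = 0, [ss,t] = F_s - E_t/2 = 0, [st,s] = E_t/2 = 0, [st,t] = G_s/2 = 135/32, [tt,s] = F_t - G_s/2 = -135/32, [tt,t] = G_t/2 = 0
Gamma^s_ij = (G*[ij,s] - F*[ij,t])/(EG - F^2), Gamma^t_ij = (E*[ij,t] - F*[ij,s])/(EG - F^2)
Gamma_sss = 0, Gamma_sst = 0, Gamma_stt = -27/10, Gamma_tss = 0, Gamma_tst = 10/27, Gamma_ttt = 0
X = (-3, -3/2), Y = (-19/8, -1/2) at the point

Answer: (nabla_X Y)^s = 69/40, (nabla_X Y)^t = 27/8


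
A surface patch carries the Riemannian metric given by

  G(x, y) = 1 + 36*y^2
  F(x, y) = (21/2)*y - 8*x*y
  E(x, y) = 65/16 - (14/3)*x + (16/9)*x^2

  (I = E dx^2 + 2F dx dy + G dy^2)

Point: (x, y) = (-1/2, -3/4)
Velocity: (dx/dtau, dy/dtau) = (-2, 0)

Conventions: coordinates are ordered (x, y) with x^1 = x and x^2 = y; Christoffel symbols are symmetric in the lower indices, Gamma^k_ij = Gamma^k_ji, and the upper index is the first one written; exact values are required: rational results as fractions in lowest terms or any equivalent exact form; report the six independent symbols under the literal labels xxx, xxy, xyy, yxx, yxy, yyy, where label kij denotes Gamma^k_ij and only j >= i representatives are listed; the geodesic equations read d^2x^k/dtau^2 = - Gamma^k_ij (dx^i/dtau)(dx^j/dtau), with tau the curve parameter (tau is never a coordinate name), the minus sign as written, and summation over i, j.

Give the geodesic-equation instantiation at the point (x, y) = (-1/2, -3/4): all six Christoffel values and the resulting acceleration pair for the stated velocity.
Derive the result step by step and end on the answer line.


E = 985/144, F = -87/8, G = 85/4 at the point
E_x = -58/9, E_y = 0, F_x = 6, F_y = 29/2, G_x = 0, G_y = -54
EG - F^2 = 3901/144;  g^inv = (144/3901) * [[85/4, 87/8], [87/8, 985/144]]
first-kind symbols [ij,l] = (1/2)(d_i g_jl + d_j g_il - d_l g_ij): [xx,x] = E_x/2 = -29/9, [xx,y] = F_x - E_y/2 = 6, [xy,x] = E_y/2 = 0, [xy,y] = G_x/2 = 0, [yy,x] = F_y - G_x/2 = 29/2, [yy,y] = G_y/2 = -27
Gamma^x_ij = (G*[ij,x] - F*[ij,y])/(EG - F^2), Gamma^y_ij = (E*[ij,y] - F*[ij,x])/(EG - F^2)
Gamma_xxx = -464/3901, Gamma_xxy = 0, Gamma_xyy = 2088/3901, Gamma_yxx = 864/3901, Gamma_yxy = 0, Gamma_yyy = -3888/3901
d^2x/dtau^2 = -(Gamma_xxx*(-2)^2 + 2*Gamma_xxy*(-2)*(0) + Gamma_xyy*(0)^2) = 1856/3901
d^2y/dtau^2 = -(Gamma_yxx*(-2)^2 + 2*Gamma_yxy*(-2)*(0) + Gamma_yyy*(0)^2) = -3456/3901

Answer: Gamma_xxx = -464/3901, Gamma_xxy = 0, Gamma_xyy = 2088/3901, Gamma_yxx = 864/3901, Gamma_yxy = 0, Gamma_yyy = -3888/3901; accelerations (d^2x/dtau^2, d^2y/dtau^2) = (1856/3901, -3456/3901)


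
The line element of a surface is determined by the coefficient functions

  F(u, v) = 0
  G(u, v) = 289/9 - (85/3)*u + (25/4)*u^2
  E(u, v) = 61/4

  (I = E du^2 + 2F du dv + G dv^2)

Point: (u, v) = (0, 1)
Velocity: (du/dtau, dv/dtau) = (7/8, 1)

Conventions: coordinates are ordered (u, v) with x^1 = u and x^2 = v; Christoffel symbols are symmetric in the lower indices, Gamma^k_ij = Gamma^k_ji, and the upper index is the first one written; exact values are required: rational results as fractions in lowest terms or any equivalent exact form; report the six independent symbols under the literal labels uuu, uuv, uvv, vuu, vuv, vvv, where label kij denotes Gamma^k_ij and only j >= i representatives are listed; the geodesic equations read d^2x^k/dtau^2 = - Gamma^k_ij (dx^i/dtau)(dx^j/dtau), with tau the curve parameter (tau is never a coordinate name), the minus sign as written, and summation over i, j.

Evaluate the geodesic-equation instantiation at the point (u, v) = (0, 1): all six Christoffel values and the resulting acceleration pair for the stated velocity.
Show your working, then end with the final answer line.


E = 61/4, F = 0, G = 289/9 at the point
E_u = 0, E_v = 0, F_u = 0, F_v = 0, G_u = -85/3, G_v = 0
EG - F^2 = 17629/36;  g^inv = (36/17629) * [[289/9, 0], [0, 61/4]]
first-kind symbols [ij,l] = (1/2)(d_i g_jl + d_j g_il - d_l g_ij): [uu,u] = E_u/2 = 0, [uu,v] = F_u - E_v/2 = 0, [uv,u] = E_v/2 = 0, [uv,v] = G_u/2 = -85/6, [vv,u] = F_v - G_u/2 = 85/6, [vv,v] = G_v/2 = 0
Gamma^u_ij = (G*[ij,u] - F*[ij,v])/(EG - F^2), Gamma^v_ij = (E*[ij,v] - F*[ij,u])/(EG - F^2)
Gamma_uuu = 0, Gamma_uuv = 0, Gamma_uvv = 170/183, Gamma_vuu = 0, Gamma_vuv = -15/34, Gamma_vvv = 0
d^2u/dtau^2 = -(Gamma_uuu*(7/8)^2 + 2*Gamma_uuv*(7/8)*(1) + Gamma_uvv*(1)^2) = -170/183
d^2v/dtau^2 = -(Gamma_vuu*(7/8)^2 + 2*Gamma_vuv*(7/8)*(1) + Gamma_vvv*(1)^2) = 105/136

Answer: Gamma_uuu = 0, Gamma_uuv = 0, Gamma_uvv = 170/183, Gamma_vuu = 0, Gamma_vuv = -15/34, Gamma_vvv = 0; accelerations (d^2u/dtau^2, d^2v/dtau^2) = (-170/183, 105/136)


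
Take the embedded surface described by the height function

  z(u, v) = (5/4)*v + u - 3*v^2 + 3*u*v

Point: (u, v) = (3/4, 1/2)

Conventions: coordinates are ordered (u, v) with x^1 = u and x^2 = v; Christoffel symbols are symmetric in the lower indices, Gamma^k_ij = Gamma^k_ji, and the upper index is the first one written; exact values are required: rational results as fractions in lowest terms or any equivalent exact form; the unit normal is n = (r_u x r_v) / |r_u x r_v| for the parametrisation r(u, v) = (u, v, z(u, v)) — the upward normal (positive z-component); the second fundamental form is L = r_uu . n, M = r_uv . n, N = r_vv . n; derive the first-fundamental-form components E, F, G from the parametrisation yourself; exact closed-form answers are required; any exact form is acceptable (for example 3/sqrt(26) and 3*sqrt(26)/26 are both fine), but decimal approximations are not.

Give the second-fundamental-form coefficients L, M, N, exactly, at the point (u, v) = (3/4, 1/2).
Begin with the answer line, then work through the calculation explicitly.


Answer: L = 0, M = sqrt(30)/5, N = -2*sqrt(30)/5

z_u = 5/2, z_v = 1/2, z_uu = 0, z_uv = 3, z_vv = -6
E = 29/4, F = 5/4, G = 5/4; answer radicand W^2 = 15/2
unnormalised second-form numerators: l = 0, m = 3, n = -6; L = l/sqrt(15/2), and similarly M = m/sqrt(W^2), N = n/sqrt(W^2)


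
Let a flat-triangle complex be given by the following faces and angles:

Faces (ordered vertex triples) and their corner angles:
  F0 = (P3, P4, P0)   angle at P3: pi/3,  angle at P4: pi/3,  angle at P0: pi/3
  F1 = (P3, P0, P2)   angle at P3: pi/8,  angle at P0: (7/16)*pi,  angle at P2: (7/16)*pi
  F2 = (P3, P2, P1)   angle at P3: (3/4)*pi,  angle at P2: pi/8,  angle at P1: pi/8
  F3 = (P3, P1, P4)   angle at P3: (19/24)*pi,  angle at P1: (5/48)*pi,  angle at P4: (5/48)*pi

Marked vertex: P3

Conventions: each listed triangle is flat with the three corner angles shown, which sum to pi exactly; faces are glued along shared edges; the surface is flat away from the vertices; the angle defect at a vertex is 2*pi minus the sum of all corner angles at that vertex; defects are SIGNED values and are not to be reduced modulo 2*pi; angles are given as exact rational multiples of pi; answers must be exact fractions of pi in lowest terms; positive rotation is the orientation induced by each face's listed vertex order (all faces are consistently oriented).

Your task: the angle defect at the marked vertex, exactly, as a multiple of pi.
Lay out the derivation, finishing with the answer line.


Sum of corner angles at P3: 2*pi
defect = 2*pi - 2*pi

Answer: defect(P3) = 0


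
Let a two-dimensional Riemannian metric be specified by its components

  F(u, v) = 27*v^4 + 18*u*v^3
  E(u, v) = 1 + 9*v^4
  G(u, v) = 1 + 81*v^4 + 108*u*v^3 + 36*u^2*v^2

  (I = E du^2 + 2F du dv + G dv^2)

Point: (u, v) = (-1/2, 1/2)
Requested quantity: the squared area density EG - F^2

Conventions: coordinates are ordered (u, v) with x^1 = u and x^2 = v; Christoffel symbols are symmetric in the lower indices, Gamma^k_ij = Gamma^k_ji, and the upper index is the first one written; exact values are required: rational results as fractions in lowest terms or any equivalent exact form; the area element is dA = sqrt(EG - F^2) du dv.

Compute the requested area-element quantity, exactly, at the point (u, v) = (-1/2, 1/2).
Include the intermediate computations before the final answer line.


E = 25/16, F = 9/16, G = 25/16; EG - F^2 = 17/8

Answer: EG - F^2 = 17/8


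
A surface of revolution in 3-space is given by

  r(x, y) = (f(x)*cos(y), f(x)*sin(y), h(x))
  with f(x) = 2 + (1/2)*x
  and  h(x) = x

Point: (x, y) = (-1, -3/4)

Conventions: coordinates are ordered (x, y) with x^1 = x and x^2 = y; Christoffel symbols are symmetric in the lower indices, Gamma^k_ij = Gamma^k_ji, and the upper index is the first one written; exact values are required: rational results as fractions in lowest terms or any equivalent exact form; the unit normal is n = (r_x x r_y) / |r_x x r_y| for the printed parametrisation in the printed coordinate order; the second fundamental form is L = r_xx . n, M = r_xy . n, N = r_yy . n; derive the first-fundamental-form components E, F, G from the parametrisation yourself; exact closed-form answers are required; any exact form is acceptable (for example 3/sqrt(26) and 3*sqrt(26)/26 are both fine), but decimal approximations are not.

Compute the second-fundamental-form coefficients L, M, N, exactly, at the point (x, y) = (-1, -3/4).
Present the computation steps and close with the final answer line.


f = 3/2, f' = 1/2, f'' = 0, h' = 1, h'' = 0
E = 5/4, F = 0, G = 9/4; answer radicand W^2 = 5/4
unnormalised second-form numerators: l = 0, m = 0, n = 3/2; L = l/sqrt(5/4), and similarly M = m/sqrt(W^2), N = n/sqrt(W^2)

Answer: L = 0, M = 0, N = 3*sqrt(5)/5


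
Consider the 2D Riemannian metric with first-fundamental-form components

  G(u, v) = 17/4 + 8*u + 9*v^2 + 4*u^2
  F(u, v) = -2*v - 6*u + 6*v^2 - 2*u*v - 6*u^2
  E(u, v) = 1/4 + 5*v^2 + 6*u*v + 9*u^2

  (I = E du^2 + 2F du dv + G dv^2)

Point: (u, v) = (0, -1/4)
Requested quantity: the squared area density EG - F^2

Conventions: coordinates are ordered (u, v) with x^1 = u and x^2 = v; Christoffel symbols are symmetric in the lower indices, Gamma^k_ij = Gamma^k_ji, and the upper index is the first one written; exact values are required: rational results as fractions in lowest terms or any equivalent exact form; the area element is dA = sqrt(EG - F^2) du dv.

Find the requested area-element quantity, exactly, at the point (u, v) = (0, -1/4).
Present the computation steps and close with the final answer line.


E = 9/16, F = 7/8, G = 77/16; EG - F^2 = 497/256

Answer: EG - F^2 = 497/256


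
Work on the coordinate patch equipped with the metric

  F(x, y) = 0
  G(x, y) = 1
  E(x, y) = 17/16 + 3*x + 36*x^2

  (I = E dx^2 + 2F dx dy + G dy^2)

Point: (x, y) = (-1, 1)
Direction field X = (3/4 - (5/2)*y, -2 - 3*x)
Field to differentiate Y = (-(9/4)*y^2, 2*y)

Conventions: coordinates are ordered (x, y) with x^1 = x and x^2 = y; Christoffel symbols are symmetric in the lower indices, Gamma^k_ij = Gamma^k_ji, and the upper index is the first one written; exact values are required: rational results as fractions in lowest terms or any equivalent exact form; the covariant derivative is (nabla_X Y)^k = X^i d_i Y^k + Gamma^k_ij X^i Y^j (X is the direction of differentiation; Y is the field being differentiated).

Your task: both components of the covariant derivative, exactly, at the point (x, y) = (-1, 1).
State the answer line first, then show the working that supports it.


Answer: (nabla_X Y)^x = -4626/545, (nabla_X Y)^y = 2

E = 545/16, F = 0, G = 1 at the point
E_x = -69, E_y = 0, F_x = 0, F_y = 0, G_x = 0, G_y = 0
EG - F^2 = 545/16;  g^inv = (16/545) * [[1, 0], [0, 545/16]]
first-kind symbols [ij,l] = (1/2)(d_i g_jl + d_j g_il - d_l g_ij): [xx,x] = E_x/2 = -69/2, [xx,y] = F_x - E_y/2 = 0, [xy,x] = E_y/2 = 0, [xy,y] = G_x/2 = 0, [yy,x] = F_y - G_x/2 = 0, [yy,y] = G_y/2 = 0
Gamma^x_ij = (G*[ij,x] - F*[ij,y])/(EG - F^2), Gamma^y_ij = (E*[ij,y] - F*[ij,x])/(EG - F^2)
Gamma_xxx = -552/545, Gamma_xxy = 0, Gamma_xyy = 0, Gamma_yxx = 0, Gamma_yxy = 0, Gamma_yyy = 0
X = (-7/4, 1), Y = (-9/4, 2) at the point


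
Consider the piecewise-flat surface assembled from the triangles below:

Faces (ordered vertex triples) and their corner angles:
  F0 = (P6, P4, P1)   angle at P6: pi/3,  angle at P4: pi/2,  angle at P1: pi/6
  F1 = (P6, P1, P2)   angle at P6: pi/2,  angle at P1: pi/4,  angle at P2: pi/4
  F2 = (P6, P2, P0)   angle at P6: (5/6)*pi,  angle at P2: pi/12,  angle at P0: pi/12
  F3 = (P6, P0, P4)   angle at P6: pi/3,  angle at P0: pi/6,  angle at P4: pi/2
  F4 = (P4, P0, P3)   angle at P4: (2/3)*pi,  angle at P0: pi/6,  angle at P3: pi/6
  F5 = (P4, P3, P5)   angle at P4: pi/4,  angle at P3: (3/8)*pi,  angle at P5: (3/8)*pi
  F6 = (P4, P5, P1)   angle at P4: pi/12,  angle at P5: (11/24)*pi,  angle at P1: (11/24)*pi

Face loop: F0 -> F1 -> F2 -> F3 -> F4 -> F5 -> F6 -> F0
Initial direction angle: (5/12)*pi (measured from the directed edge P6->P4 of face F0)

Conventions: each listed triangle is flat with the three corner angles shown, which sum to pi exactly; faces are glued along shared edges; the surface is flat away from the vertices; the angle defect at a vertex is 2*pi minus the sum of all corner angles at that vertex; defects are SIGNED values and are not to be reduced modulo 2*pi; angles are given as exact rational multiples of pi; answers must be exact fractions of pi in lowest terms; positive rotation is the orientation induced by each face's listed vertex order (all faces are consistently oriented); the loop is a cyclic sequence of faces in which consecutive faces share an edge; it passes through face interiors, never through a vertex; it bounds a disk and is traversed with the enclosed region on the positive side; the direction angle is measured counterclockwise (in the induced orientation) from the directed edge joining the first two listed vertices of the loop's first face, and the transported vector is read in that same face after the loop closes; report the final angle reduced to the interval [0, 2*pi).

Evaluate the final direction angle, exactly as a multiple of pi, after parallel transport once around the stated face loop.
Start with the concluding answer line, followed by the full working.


Answer: final direction angle = (5/12)*pi

enclosed vertex P4: corner angles sum to 2*pi, defect = 2*pi - 2*pi = 0
enclosed vertex P6: corner angles sum to 2*pi, defect = 2*pi - 2*pi = 0
adding the enclosed defects to the starting angle (mod 2*pi, induced orientation) gives the holonomy
final angle = (5/12)*pi + 0 = (5/12)*pi (mod 2*pi)


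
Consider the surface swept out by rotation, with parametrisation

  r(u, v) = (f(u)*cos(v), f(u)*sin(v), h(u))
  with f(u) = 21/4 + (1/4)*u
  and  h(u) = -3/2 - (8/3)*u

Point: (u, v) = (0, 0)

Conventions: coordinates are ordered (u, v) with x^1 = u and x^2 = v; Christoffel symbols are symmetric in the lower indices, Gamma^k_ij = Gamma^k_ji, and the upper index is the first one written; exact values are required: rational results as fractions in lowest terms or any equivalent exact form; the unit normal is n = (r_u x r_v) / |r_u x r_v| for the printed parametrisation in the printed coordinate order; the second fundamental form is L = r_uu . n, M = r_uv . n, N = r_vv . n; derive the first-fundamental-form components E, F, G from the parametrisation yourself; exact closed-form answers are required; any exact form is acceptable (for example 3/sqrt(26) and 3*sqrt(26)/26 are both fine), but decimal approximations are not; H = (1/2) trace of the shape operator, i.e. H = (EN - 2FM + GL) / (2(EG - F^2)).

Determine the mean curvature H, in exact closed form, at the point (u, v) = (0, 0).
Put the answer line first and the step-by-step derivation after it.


Answer: H = -64*sqrt(1033)/21693

f = 21/4, f' = 1/4, f'' = 0, h' = -8/3, h'' = 0
E = 1033/144, F = 0, G = 441/16; answer radicand W^2 = 1033/144
unnormalised second-form numerators: l = 0, m = 0, n = -14; L = l/sqrt(1033/144), and similarly M = m/sqrt(W^2), N = n/sqrt(W^2)
H = (E*n - 2*F*m + G*l) / (2*(EG - F^2)*sqrt(W^2)); E*n - 2*F*m + G*l = -7231/72, EG - F^2 = 50617/256, so H = (-16/63)/sqrt(1033/144)


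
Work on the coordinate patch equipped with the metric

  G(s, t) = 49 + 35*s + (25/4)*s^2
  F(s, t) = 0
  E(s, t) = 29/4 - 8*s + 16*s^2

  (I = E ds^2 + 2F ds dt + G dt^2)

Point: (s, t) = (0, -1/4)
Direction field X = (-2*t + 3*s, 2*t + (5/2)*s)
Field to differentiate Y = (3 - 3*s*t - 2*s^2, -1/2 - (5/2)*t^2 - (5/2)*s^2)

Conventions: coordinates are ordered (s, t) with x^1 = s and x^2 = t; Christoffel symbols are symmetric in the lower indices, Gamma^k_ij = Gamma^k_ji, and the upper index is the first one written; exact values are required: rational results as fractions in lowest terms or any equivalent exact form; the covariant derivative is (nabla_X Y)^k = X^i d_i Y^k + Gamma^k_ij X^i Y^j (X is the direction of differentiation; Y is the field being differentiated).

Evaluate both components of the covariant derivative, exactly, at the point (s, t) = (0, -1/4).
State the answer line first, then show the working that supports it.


Answer: (nabla_X Y)^s = -1155/928, (nabla_X Y)^t = -1145/896

E = 29/4, F = 0, G = 49 at the point
E_s = -8, E_t = 0, F_s = 0, F_t = 0, G_s = 35, G_t = 0
EG - F^2 = 1421/4;  g^inv = (4/1421) * [[49, 0], [0, 29/4]]
first-kind symbols [ij,l] = (1/2)(d_i g_jl + d_j g_il - d_l g_ij): [ss,s] = E_s/2 = -4, [ss,t] = F_s - E_t/2 = 0, [st,s] = E_t/2 = 0, [st,t] = G_s/2 = 35/2, [tt,s] = F_t - G_s/2 = -35/2, [tt,t] = G_t/2 = 0
Gamma^s_ij = (G*[ij,s] - F*[ij,t])/(EG - F^2), Gamma^t_ij = (E*[ij,t] - F*[ij,s])/(EG - F^2)
Gamma_sss = -16/29, Gamma_sst = 0, Gamma_stt = -70/29, Gamma_tss = 0, Gamma_tst = 5/14, Gamma_ttt = 0
X = (1/2, -1/2), Y = (3, -21/32) at the point


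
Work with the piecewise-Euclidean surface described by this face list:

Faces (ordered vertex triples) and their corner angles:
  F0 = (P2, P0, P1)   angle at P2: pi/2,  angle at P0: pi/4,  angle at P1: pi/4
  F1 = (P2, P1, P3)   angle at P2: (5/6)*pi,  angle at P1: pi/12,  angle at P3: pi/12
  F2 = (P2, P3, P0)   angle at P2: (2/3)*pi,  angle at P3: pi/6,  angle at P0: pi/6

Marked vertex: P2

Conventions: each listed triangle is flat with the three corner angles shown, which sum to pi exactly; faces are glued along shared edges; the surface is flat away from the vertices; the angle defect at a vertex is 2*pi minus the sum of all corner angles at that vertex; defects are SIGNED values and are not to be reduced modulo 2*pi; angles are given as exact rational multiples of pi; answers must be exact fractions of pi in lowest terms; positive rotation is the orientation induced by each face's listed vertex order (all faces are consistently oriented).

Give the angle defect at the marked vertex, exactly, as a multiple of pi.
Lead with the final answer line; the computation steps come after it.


Answer: defect(P2) = 0

Sum of corner angles at P2: 2*pi
defect = 2*pi - 2*pi


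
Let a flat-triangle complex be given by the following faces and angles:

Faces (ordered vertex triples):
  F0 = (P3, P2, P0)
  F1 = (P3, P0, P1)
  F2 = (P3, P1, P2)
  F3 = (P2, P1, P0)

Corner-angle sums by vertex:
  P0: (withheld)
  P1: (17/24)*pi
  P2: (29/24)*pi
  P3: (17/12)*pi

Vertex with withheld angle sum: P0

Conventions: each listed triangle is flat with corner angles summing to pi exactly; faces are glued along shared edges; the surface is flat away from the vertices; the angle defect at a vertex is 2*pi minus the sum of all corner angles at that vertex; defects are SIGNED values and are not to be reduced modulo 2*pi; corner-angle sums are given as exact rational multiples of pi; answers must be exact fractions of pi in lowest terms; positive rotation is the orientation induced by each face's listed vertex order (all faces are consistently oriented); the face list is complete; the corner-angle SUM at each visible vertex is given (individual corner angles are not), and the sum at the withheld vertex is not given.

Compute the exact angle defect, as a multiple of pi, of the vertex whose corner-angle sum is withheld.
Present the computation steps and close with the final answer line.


V = 4, E = 6, F = 4; chi = V - E + F = 2
Gauss-Bonnet: total defect = 2*pi*chi = 4*pi; visible defects sum to (8/3)*pi

Answer: defect(P0) = (4/3)*pi


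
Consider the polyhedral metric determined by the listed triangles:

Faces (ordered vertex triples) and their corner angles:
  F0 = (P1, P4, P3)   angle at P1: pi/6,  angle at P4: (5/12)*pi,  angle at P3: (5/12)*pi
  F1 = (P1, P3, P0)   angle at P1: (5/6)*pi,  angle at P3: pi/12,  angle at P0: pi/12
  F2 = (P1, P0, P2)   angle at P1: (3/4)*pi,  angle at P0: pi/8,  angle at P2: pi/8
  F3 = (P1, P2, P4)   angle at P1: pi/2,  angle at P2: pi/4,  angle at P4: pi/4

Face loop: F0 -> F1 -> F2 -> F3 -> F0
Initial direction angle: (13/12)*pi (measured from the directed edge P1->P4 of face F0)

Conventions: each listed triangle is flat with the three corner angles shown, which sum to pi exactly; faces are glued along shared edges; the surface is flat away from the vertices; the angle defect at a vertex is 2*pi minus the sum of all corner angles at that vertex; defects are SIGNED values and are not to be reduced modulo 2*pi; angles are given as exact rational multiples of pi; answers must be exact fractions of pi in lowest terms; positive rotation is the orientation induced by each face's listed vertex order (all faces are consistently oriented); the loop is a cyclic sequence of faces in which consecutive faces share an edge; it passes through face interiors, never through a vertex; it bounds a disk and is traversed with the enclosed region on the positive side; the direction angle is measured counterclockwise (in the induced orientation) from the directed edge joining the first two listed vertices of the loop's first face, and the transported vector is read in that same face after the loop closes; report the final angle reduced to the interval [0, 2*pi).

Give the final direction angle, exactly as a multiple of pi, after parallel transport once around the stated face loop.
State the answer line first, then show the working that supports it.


Answer: final direction angle = (5/6)*pi

enclosed vertex P1: corner angles sum to (9/4)*pi, defect = 2*pi - (9/4)*pi = -pi/4
the rotation equals the total enclosed defect, so the final angle is initial + defects (mod 2*pi)
final angle = (13/12)*pi - pi/4 = (5/6)*pi (mod 2*pi)
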